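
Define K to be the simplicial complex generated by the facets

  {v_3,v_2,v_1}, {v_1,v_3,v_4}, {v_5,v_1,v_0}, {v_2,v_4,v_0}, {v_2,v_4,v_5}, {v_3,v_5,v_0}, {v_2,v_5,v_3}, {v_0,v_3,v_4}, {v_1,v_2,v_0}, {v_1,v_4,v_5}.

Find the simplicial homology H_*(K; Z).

H_0 ≅ Z,  H_1 ≅ Z/2Z,  H_2 = 0.

We work with the vertex ordering v_0 < v_1 < v_2 < v_3 < v_4 < v_5. The simplices of K, each written with vertices in increasing order, are:

  0-simplices (6): [v_0], [v_1], [v_2], [v_3], [v_4], [v_5]
  1-simplices (15): (15 of them)
  2-simplices (10): [v_0,v_1,v_2], [v_0,v_1,v_5], [v_0,v_2,v_4], [v_0,v_3,v_4], [v_0,v_3,v_5], [v_1,v_2,v_3], [v_1,v_3,v_4], [v_1,v_4,v_5], [v_2,v_3,v_5], [v_2,v_4,v_5]

so the chain groups are C_0 ≅ Z^6, C_1 ≅ Z^15, C_2 ≅ Z^10.

Boundary ∂_1: C_1 → C_0 is given by ∂[p,q] = [q] − [p]. For instance
  ∂[v_2,v_4] = [v_4] − [v_2].
The resulting 6×15 matrix has rank 5, and its Smith normal form has invariant factors (1,1,1,1,1).

The boundary map ∂_2: C_2 → C_1 acts by ∂[p,q,r] = [q,r] − [p,r] + [p,q]. For instance
  ∂[v_1,v_3,v_4] = [v_3,v_4] − [v_1,v_4] + [v_1,v_3],
  ∂[v_1,v_2,v_3] = [v_2,v_3] − [v_1,v_3] + [v_1,v_2].
This gives a 15×10 integer matrix of rank 10; reducing to Smith normal form yields diagonal entries (1,1,1,1,1,1,1,1,1,2).

From H_k ≅ ker(∂_k) / im(∂_{k+1}) we obtain:

  H_0: rank C_0 − rank ∂_1 = 6 − 5 = 1, and the invariant factors of ∂_1 are all 1, so H_0 = Z.
  H_1: rank ker ∂_1 − rank ∂_2 = (15 − 5) − 10 = 0, and ∂_2 has invariant factor 2 > 1, so H_1 = Z/2Z.
  H_2: rank ker ∂_2 − rank ∂_3 = (10 − 10) − 0 = 0, and there is no ∂_3, so H_2 = 0.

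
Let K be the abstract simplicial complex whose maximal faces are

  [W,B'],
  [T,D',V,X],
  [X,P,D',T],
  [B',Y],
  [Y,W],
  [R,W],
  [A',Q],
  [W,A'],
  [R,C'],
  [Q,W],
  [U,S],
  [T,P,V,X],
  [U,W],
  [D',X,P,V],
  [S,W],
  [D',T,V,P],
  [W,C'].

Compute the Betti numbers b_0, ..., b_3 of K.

b_0 = 2, b_1 = 4, b_2 = 0, b_3 = 1.

We work with the vertex ordering P < Q < R < S < T < U < V < W < X < Y < A' < B' < C' < D'. The simplices of K, each written with vertices in increasing order, are:

  0-simplices (14): [P], [Q], [R], [S], [T], [U], [V], [W], [X], [Y], [A'], [B'], [C'], [D']
  1-simplices (22): (22 of them)
  2-simplices (10): [P,T,V], [P,T,X], [P,T,D'], [P,V,X], [P,V,D'], [P,X,D'], [T,V,X], [T,V,D'], [T,X,D'], [V,X,D']
  3-simplices (5): [P,T,V,X], [P,T,V,D'], [P,T,X,D'], [P,V,X,D'], [T,V,X,D']

giving chain groups C_0 ≅ Z^14, C_1 ≅ Z^22, C_2 ≅ Z^10, C_3 ≅ Z^5.

The boundary map ∂_1: C_1 → C_0 maps an edge to its endpoints' difference, ∂[p,q] = q − p. For instance
  ∂[T,V] = [V] − [T].
This gives a 14×22 integer matrix of rank 12; reducing to Smith normal form yields diagonal entries (1,1,1,1,1,1,1,1,1,1,1,1).

∂_2: C_2 → C_1 maps a triangle to the signed sum of its edges. For instance
  ∂[P,T,V] = [T,V] − [P,V] + [P,T],
  ∂[T,V,X] = [V,X] − [T,X] + [T,V].
The resulting 22×10 matrix has rank 6, and its Smith normal form has invariant factors (1,1,1,1,1,1).

The boundary map ∂_3: C_3 → C_2 sends each 3-simplex σ to the alternating sum Σ_i (−1)^i (σ with its i-th vertex removed). For instance
  ∂[P,V,X,D'] = [V,X,D'] − [P,X,D'] + [P,V,D'] − [P,V,X],
  ∂[T,V,X,D'] = [V,X,D'] − [T,X,D'] + [T,V,D'] − [T,V,X].
This gives a 10×5 integer matrix of rank 4; reducing to Smith normal form yields diagonal entries (1,1,1,1).

Now H_k = ker ∂_k / im ∂_{k+1}, so:

  H_0: rank C_0 − rank ∂_1 = 14 − 12 = 2, and the invariant factors of ∂_1 are all 1, so H_0 ≅ Z^2.
  H_1: rank ker ∂_1 − rank ∂_2 = (22 − 12) − 6 = 4, and the invariant factors of ∂_2 are all 1, so H_1 ≅ Z^4.
  H_2: rank ker ∂_2 − rank ∂_3 = (10 − 6) − 4 = 0, and the invariant factors of ∂_3 are all 1, so H_2 ≅ 0.
  H_3: rank ker ∂_3 − rank ∂_4 = (5 − 4) − 0 = 1, and there is no ∂_4, so H_3 ≅ Z.

Hence the Betti numbers are b_0 = 2, b_1 = 4, b_2 = 0, b_3 = 1.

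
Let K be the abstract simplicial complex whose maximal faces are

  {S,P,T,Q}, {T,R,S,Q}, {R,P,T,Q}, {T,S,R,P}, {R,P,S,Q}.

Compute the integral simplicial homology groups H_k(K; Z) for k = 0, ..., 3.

H_0 = Z,  H_1 = 0,  H_2 = 0,  H_3 = Z.

We work with the vertex ordering P < Q < R < S < T. The simplices of K, each written with vertices in increasing order, are:

  0-simplices (5): P, Q, R, S, T
  1-simplices (10): PQ, PR, PS, PT, QR, QS, QT, RS, RT, ST
  2-simplices (10): PQR, PQS, PQT, PRS, PRT, PST, QRS, QRT, QST, RST
  3-simplices (5): PQRS, PQRT, PQST, PRST, QRST

giving chain groups C_0 ≅ Z^5, C_1 ≅ Z^10, C_2 ≅ Z^10, C_3 ≅ Z^5.

The boundary map ∂_1: C_1 → C_0 maps an edge to its endpoints' difference, ∂[p,q] = q − p. For instance
  ∂PS = S − P.
The 5×10 boundary matrix has rank 4 and Smith normal form diag(1,1,1,1).

The boundary map ∂_2: C_2 → C_1 acts by ∂[p,q,r] = [q,r] − [p,r] + [p,q]. For instance
  ∂RST = ST − RT + RS,
  ∂PQR = QR − PR + PQ.
The resulting 10×10 matrix has rank 6, and its Smith normal form has invariant factors (1,1,1,1,1,1).

The boundary map ∂_3: C_3 → C_2 sends each 3-simplex σ to the alternating sum Σ_i (−1)^i (σ with its i-th vertex removed). For instance
  ∂PRST = RST − PST + PRT − PRS,
  ∂PQST = QST − PST + PQT − PQS.
As a 10×5 matrix over Z this has rank 4, with invariant factors (1,1,1,1).

Computing H_k = (kernel of ∂_k) / (image of ∂_{k+1}):

  H_0: rank C_0 − rank ∂_1 = 5 − 4 = 1, and the invariant factors of ∂_1 are all 1, so H_0 = Z.
  H_1: rank ker ∂_1 − rank ∂_2 = (10 − 4) − 6 = 0, and the invariant factors of ∂_2 are all 1, so H_1 = 0.
  H_2: rank ker ∂_2 − rank ∂_3 = (10 − 6) − 4 = 0, and the invariant factors of ∂_3 are all 1, so H_2 = 0.
  H_3: rank ker ∂_3 − rank ∂_4 = (5 − 4) − 0 = 1, and there is no ∂_4, so H_3 = Z.

As a check, the Euler characteristic is 5 − 10 + 10 − 5 = 0, which agrees with 1 − 0 + 0 − 1 = 0.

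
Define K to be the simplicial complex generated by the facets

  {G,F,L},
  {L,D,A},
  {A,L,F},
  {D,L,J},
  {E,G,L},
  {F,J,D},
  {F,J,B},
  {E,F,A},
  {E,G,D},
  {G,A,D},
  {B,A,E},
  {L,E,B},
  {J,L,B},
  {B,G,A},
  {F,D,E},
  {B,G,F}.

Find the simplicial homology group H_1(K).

H_1 ≅ Z^2.

We work with the vertex ordering A < B < D < E < F < G < J < L. The simplices of K, each written with vertices in increasing order, are:

  0-simplices (8): A, B, D, E, F, G, J, L
  1-simplices (24): AB, AD, AE, AF, AG, AL, BE, BF, BG, BJ, BL, DE, DF, DG, DJ, DL, EF, EG, EL, FG, FJ, FL, GL, JL
  2-simplices (16): ABE, ABG, ADG, ADL, AEF, AFL, BEL, BFG, BFJ, BJL, DEF, DEG, DFJ, DJL, EGL, FGL

so the chain groups are C_0 ≅ Z^8, C_1 ≅ Z^24, C_2 ≅ Z^16.

∂_1: C_1 → C_0 sends each edge [p,q] (with p < q) to q − p.
The resulting 8×24 matrix has rank 7, and its Smith normal form has invariant factors (1,1,1,1,1,1,1).

∂_2: C_2 → C_1 maps a triangle to the signed sum of its edges. For instance
  ∂FGL = GL − FL + FG,
  ∂ADL = DL − AL + AD.
The 24×16 boundary matrix has rank 15 and Smith normal form diag(1,1,1,1,1,1,1,1,1,1,1,1,1,1,1).

Computing H_k = (kernel of ∂_k) / (image of ∂_{k+1}):

  H_1: rank ker ∂_1 − rank ∂_2 = (24 − 7) − 15 = 2, and the invariant factors of ∂_2 are all 1, so H_1 ≅ Z^2.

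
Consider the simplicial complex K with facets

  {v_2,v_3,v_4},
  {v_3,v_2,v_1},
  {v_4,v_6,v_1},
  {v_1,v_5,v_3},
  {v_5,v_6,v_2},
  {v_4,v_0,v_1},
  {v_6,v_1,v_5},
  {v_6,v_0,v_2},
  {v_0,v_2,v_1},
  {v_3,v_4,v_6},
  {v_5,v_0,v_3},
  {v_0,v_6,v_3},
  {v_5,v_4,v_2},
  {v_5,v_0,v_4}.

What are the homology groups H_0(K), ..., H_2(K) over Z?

H_0 = Z,  H_1 = Z^2,  H_2 = Z.

K has 7 vertices, 21 edges, 14 triangles.
rank ∂_0 = 0, rank ∂_1 = 6 ⇒ b_0 = 7 − 0 − 6 = 1; all invariant factors of ∂_1 are 1 so no torsion. So H_0 ≅ Z.
rank ∂_1 = 6, rank ∂_2 = 13 ⇒ b_1 = 21 − 6 − 13 = 2; all invariant factors of ∂_2 are 1 so no torsion. So H_1 ≅ Z^2.
rank ∂_2 = 13, rank ∂_3 = 0 ⇒ b_2 = 14 − 13 − 0 = 1. So H_2 ≅ Z.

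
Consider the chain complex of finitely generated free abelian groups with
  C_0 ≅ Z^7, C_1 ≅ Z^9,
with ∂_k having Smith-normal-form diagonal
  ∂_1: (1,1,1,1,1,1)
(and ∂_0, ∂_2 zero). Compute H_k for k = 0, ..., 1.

H_0 = Z,  H_1 = Z^3.

H_0: b_0 = 7 − 0 − 6 = 1; torsion from ∂_1 factors > 1: none. So H_0 = Z.
H_1: b_1 = 9 − 6 − 0 = 3; torsion from ∂_2 factors > 1: none. So H_1 = Z^3.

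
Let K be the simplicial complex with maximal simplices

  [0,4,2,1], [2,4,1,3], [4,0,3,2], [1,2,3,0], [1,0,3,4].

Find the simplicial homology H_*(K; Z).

H_0 ≅ Z,  H_1 = 0,  H_2 = 0,  H_3 ≅ Z.

Take the total order 0 < 1 < 2 < 3 < 4 on the vertex set. Then K (dimension 3) consists of the simplices:

  0-simplices (5): [0], [1], [2], [3], [4]
  1-simplices (10): [0,1], [0,2], [0,3], [0,4], [1,2], [1,3], [1,4], [2,3], [2,4], [3,4]
  2-simplices (10): [0,1,2], [0,1,3], [0,1,4], [0,2,3], [0,2,4], [0,3,4], [1,2,3], [1,2,4], [1,3,4], [2,3,4]
  3-simplices (5): [0,1,2,3], [0,1,2,4], [0,1,3,4], [0,2,3,4], [1,2,3,4]

so the chain groups are C_0 ≅ Z^5, C_1 ≅ Z^10, C_2 ≅ Z^10, C_3 ≅ Z^5.

Boundary ∂_1: C_1 → C_0 is given by ∂[p,q] = [q] − [p].
The resulting 5×10 matrix has rank 4, and its Smith normal form has invariant factors (1,1,1,1).

The boundary map ∂_2: C_2 → C_1 acts by ∂[p,q,r] = [q,r] − [p,r] + [p,q]. For instance
  ∂[0,1,3] = [1,3] − [0,3] + [0,1],
  ∂[0,3,4] = [3,4] − [0,4] + [0,3].
The resulting 10×10 matrix has rank 6, and its Smith normal form has invariant factors (1,1,1,1,1,1).

Boundary ∂_3: C_3 → C_2 sends each 3-simplex σ to the alternating sum Σ_i (−1)^i (σ with its i-th vertex removed). For instance
  ∂[0,1,2,3] = [1,2,3] − [0,2,3] + [0,1,3] − [0,1,2],
  ∂[0,1,3,4] = [1,3,4] − [0,3,4] + [0,1,4] − [0,1,3].
This gives a 10×5 integer matrix of rank 4; reducing to Smith normal form yields diagonal entries (1,1,1,1).

Now H_k = ker ∂_k / im ∂_{k+1}, so:

  H_0: rank C_0 − rank ∂_1 = 5 − 4 = 1, and the invariant factors of ∂_1 are all 1, so H_0 ≅ Z.
  H_1: rank ker ∂_1 − rank ∂_2 = (10 − 4) − 6 = 0, and the invariant factors of ∂_2 are all 1, so H_1 ≅ 0.
  H_2: rank ker ∂_2 − rank ∂_3 = (10 − 6) − 4 = 0, and the invariant factors of ∂_3 are all 1, so H_2 ≅ 0.
  H_3: rank ker ∂_3 − rank ∂_4 = (5 − 4) − 0 = 1, and there is no ∂_4, so H_3 ≅ Z.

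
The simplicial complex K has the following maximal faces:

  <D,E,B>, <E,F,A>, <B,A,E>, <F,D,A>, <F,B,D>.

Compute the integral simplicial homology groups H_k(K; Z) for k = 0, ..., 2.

H_0 ≅ Z,  H_1 ≅ Z,  H_2 = 0.

We work with the vertex ordering A < B < D < E < F. The simplices of K, each written with vertices in increasing order, are:

  0-simplices (5): A, B, D, E, F
  1-simplices (10): AB, AD, AE, AF, BD, BE, BF, DE, DF, EF
  2-simplices (5): ABE, ADF, AEF, BDE, BDF

giving chain groups C_0 ≅ Z^5, C_1 ≅ Z^10, C_2 ≅ Z^5.

Boundary ∂_1: C_1 → C_0 maps an edge to its endpoints' difference, ∂[p,q] = q − p. For instance
  ∂AB = B − A.
The 5×10 boundary matrix has rank 4 and Smith normal form diag(1,1,1,1).

Boundary ∂_2: C_2 → C_1 sends each 2-simplex [p,q,r] to [q,r] − [p,r] + [p,q]. For instance
  ∂ADF = DF − AF + AD,
  ∂ABE = BE − AE + AB.
The resulting 10×5 matrix has rank 5, and its Smith normal form has invariant factors (1,1,1,1,1).

Computing H_k = (kernel of ∂_k) / (image of ∂_{k+1}):

  H_0: rank C_0 − rank ∂_1 = 5 − 4 = 1, and the invariant factors of ∂_1 are all 1, so H_0 ≅ Z.
  H_1: rank ker ∂_1 − rank ∂_2 = (10 − 4) − 5 = 1, and the invariant factors of ∂_2 are all 1, so H_1 ≅ Z.
  H_2: rank ker ∂_2 − rank ∂_3 = (5 − 5) − 0 = 0, and there is no ∂_3, so H_2 ≅ 0.

(K is a triangulation of the Möbius band.)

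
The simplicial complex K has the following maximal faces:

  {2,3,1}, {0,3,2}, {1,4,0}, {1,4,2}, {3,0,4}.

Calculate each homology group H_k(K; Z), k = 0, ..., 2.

Order the vertices as 0 < 1 < 2 < 3 < 4. Listing each simplex with vertices in this order, K has dimension 2 with simplices:

  0-simplices (5): [0], [1], [2], [3], [4]
  1-simplices (10): [0,1], [0,2], [0,3], [0,4], [1,2], [1,3], [1,4], [2,3], [2,4], [3,4]
  2-simplices (5): [0,1,4], [0,2,3], [0,3,4], [1,2,3], [1,2,4]

giving chain groups C_0 ≅ Z^5, C_1 ≅ Z^10, C_2 ≅ Z^5.

The boundary map ∂_1: C_1 → C_0 sends each edge [p,q] (with p < q) to q − p.
The resulting 5×10 matrix has rank 4, and its Smith normal form has invariant factors (1,1,1,1).

∂_2: C_2 → C_1 acts by ∂[p,q,r] = [q,r] − [p,r] + [p,q]. For instance
  ∂[1,2,3] = [2,3] − [1,3] + [1,2],
  ∂[0,1,4] = [1,4] − [0,4] + [0,1].
The 10×5 boundary matrix has rank 5 and Smith normal form diag(1,1,1,1,1).

Computing H_k = (kernel of ∂_k) / (image of ∂_{k+1}):

  H_0: rank C_0 − rank ∂_1 = 5 − 4 = 1, and the invariant factors of ∂_1 are all 1, so H_0 ≅ Z.
  H_1: rank ker ∂_1 − rank ∂_2 = (10 − 4) − 5 = 1, and the invariant factors of ∂_2 are all 1, so H_1 ≅ Z.
  H_2: rank ker ∂_2 − rank ∂_3 = (5 − 5) − 0 = 0, and there is no ∂_3, so H_2 ≅ 0.

H_0 = Z,  H_1 = Z,  H_2 = 0.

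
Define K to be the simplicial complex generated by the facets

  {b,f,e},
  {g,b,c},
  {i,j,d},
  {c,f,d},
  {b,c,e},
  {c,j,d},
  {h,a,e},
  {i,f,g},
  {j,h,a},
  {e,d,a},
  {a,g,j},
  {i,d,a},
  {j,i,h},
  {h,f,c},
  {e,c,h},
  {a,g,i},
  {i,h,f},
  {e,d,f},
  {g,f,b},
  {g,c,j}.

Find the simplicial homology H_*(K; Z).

Order the vertices as a < b < c < d < e < f < g < h < i < j. Listing each simplex with vertices in this order, K has dimension 2 with simplices:

  0-simplices (10): a, b, c, d, e, f, g, h, i, j
  1-simplices (30): ad, ae, ag, ah, ai, aj, bc, be, bf, bg, cd, ce, cf, cg, ch, cj, de, df, di, dj, ef, eh, fg, fh, fi, gi, gj, hi, hj, ij
  2-simplices (20): ade, adi, aeh, agi, agj, ahj, bce, bcg, bef, bfg, cdf, cdj, ceh, cfh, cgj, def, dij, fgi, fhi, hij

Hence C_0 ≅ Z^10, C_1 ≅ Z^30, C_2 ≅ Z^20.

The boundary map ∂_1: C_1 → C_0 is given by ∂[p,q] = [q] − [p].
As a 10×30 matrix over Z this has rank 9, with invariant factors (1,1,1,1,1,1,1,1,1).

∂_2: C_2 → C_1 sends each 2-simplex [p,q,r] to [q,r] − [p,r] + [p,q]. For instance
  ∂bcg = cg − bg + bc,
  ∂agi = gi − ai + ag.
This gives a 30×20 integer matrix of rank 20; reducing to Smith normal form yields diagonal entries (1,1,1,1,1,1,1,1,1,1,1,1,1,1,1,1,1,1,1,2).

Computing H_k = (kernel of ∂_k) / (image of ∂_{k+1}):

  H_0: rank C_0 − rank ∂_1 = 10 − 9 = 1, and the invariant factors of ∂_1 are all 1, so H_0 ≅ Z.
  H_1: rank ker ∂_1 − rank ∂_2 = (30 − 9) − 20 = 1, and ∂_2 has invariant factor 2 > 1, so H_1 ≅ Z ⊕ Z/2Z.
  H_2: rank ker ∂_2 − rank ∂_3 = (20 − 20) − 0 = 0, and there is no ∂_3, so H_2 ≅ 0.

(K is a triangulation of the Klein bottle.)

H_0 ≅ Z,  H_1 ≅ Z ⊕ Z/2Z,  H_2 = 0.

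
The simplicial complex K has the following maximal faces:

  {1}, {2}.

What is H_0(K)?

K has 2 vertices.
rank ∂_0 = 0, rank ∂_1 = 0 ⇒ b_0 = 2 − 0 − 0 = 2. So H_0 ≅ Z^2.

H_0 = Z^2.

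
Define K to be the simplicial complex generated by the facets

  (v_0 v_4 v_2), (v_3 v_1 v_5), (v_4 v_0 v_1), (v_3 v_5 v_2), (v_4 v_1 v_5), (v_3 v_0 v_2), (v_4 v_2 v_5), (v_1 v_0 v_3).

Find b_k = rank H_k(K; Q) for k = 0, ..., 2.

Fix the vertex order v_0 < v_1 < v_2 < v_3 < v_4 < v_5 and write every simplex with vertices in increasing order. Then dim K = 2 and the simplices of K are:

  0-simplices (6): [v_0], [v_1], [v_2], [v_3], [v_4], [v_5]
  1-simplices (12): [v_0,v_1], [v_0,v_2], [v_0,v_3], [v_0,v_4], [v_1,v_3], [v_1,v_4], [v_1,v_5], [v_2,v_3], [v_2,v_4], [v_2,v_5], [v_3,v_5], [v_4,v_5]
  2-simplices (8): [v_0,v_1,v_3], [v_0,v_1,v_4], [v_0,v_2,v_3], [v_0,v_2,v_4], [v_1,v_3,v_5], [v_1,v_4,v_5], [v_2,v_3,v_5], [v_2,v_4,v_5]

so the chain groups are C_0 ≅ Z^6, C_1 ≅ Z^12, C_2 ≅ Z^8.

The boundary map ∂_1: C_1 → C_0 maps an edge to its endpoints' difference, ∂[p,q] = q − p. For instance
  ∂[v_3,v_5] = [v_5] − [v_3].
This gives a 6×12 integer matrix of rank 5; reducing to Smith normal form yields diagonal entries (1,1,1,1,1).

∂_2: C_2 → C_1 maps a triangle to the signed sum of its edges. For instance
  ∂[v_1,v_4,v_5] = [v_4,v_5] − [v_1,v_5] + [v_1,v_4],
  ∂[v_1,v_3,v_5] = [v_3,v_5] − [v_1,v_5] + [v_1,v_3].
This gives a 12×8 integer matrix of rank 7; reducing to Smith normal form yields diagonal entries (1,1,1,1,1,1,1).

Reading off H_k = ker ∂_k / im ∂_{k+1}:

  H_0: rank C_0 − rank ∂_1 = 6 − 5 = 1, and the invariant factors of ∂_1 are all 1, so H_0 = Z.
  H_1: rank ker ∂_1 − rank ∂_2 = (12 − 5) − 7 = 0, and the invariant factors of ∂_2 are all 1, so H_1 = 0.
  H_2: rank ker ∂_2 − rank ∂_3 = (8 − 7) − 0 = 1, and there is no ∂_3, so H_2 = Z.

As a check, the Euler characteristic is 6 − 12 + 8 = 2, which agrees with 1 − 0 + 1 = 2.

Hence the Betti numbers are b_0 = 1, b_1 = 0, b_2 = 1.

b_0 = 1, b_1 = 0, b_2 = 1.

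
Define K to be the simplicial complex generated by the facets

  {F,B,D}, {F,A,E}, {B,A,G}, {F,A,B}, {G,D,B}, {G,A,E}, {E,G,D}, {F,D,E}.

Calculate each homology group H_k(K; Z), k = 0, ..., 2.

We work with the vertex ordering A < B < D < E < F < G. The simplices of K, each written with vertices in increasing order, are:

  0-simplices (6): A, B, D, E, F, G
  1-simplices (12): AB, AE, AF, AG, BD, BF, BG, DE, DF, DG, EF, EG
  2-simplices (8): ABF, ABG, AEF, AEG, BDF, BDG, DEF, DEG

giving chain groups C_0 ≅ Z^6, C_1 ≅ Z^12, C_2 ≅ Z^8.

The boundary map ∂_1: C_1 → C_0 sends each edge [p,q] (with p < q) to q − p. For instance
  ∂EF = F − E.
As a 6×12 matrix over Z this has rank 5, with invariant factors (1,1,1,1,1).

The boundary map ∂_2: C_2 → C_1 maps a triangle to the signed sum of its edges. For instance
  ∂ABF = BF − AF + AB,
  ∂ABG = BG − AG + AB.
As a 12×8 matrix over Z this has rank 7, with invariant factors (1,1,1,1,1,1,1).

Reading off H_k = ker ∂_k / im ∂_{k+1}:

  H_0: rank C_0 − rank ∂_1 = 6 − 5 = 1, and the invariant factors of ∂_1 are all 1, so H_0 = Z.
  H_1: rank ker ∂_1 − rank ∂_2 = (12 − 5) − 7 = 0, and the invariant factors of ∂_2 are all 1, so H_1 = 0.
  H_2: rank ker ∂_2 − rank ∂_3 = (8 − 7) − 0 = 1, and there is no ∂_3, so H_2 = Z.

H_0 = Z,  H_1 = 0,  H_2 = Z.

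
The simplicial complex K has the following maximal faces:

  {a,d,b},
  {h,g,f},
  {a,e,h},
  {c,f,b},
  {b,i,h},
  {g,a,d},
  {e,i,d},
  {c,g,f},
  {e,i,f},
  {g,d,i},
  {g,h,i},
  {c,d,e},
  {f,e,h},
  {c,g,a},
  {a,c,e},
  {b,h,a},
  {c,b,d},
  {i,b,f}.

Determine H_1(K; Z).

H_1 = Z ⊕ Z/2.

Take the total order a < b < c < d < e < f < g < h < i on the vertex set. Then K (dimension 2) consists of the simplices:

  0-simplices (9): a, b, c, d, e, f, g, h, i
  1-simplices (27): ab, ac, ad, ae, ag, ah, bc, bd, bf, bh, bi, cd, ce, cf, cg, de, dg, di, ef, eh, ei, fg, fh, fi, gh, gi, hi
  2-simplices (18): abd, abh, ace, acg, adg, aeh, bcd, bcf, bfi, bhi, cde, cfg, dei, dgi, efh, efi, fgh, ghi

giving chain groups C_0 ≅ Z^9, C_1 ≅ Z^27, C_2 ≅ Z^18.

The boundary map ∂_1: C_1 → C_0 maps an edge to its endpoints' difference, ∂[p,q] = q − p.
As a 9×27 matrix over Z this has rank 8, with invariant factors (1,1,1,1,1,1,1,1).

The boundary map ∂_2: C_2 → C_1 maps a triangle to the signed sum of its edges. For instance
  ∂cfg = fg − cg + cf,
  ∂bcf = cf − bf + bc.
As a 27×18 matrix over Z this has rank 18, with invariant factors (1,1,1,1,1,1,1,1,1,1,1,1,1,1,1,1,1,2).

Reading off H_k = ker ∂_k / im ∂_{k+1}:

  H_1: rank ker ∂_1 − rank ∂_2 = (27 − 8) − 18 = 1, and ∂_2 has invariant factor 2 > 1, so H_1 = Z ⊕ Z/2.

(K is a triangulation of the Klein bottle.)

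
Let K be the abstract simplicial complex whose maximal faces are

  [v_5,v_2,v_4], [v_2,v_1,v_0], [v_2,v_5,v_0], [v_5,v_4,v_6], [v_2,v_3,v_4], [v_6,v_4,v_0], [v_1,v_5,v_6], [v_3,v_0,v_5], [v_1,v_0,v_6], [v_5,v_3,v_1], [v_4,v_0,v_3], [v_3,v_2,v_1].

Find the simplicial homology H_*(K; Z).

H_0 = Z,  H_1 = Z_2,  H_2 = 0.

Take the total order v_0 < v_1 < v_2 < v_3 < v_4 < v_5 < v_6 on the vertex set. Then K (dimension 2) consists of the simplices:

  0-simplices (7): [v_0], [v_1], [v_2], [v_3], [v_4], [v_5], [v_6]
  1-simplices (18): (18 of them)
  2-simplices (12): (12 of them)

giving chain groups C_0 ≅ Z^7, C_1 ≅ Z^18, C_2 ≅ Z^12.

∂_1: C_1 → C_0 sends each edge [p,q] (with p < q) to q − p. For instance
  ∂[v_2,v_3] = [v_3] − [v_2].
The 7×18 boundary matrix has rank 6 and Smith normal form diag(1,1,1,1,1,1).

∂_2: C_2 → C_1 sends each 2-simplex [p,q,r] to [q,r] − [p,r] + [p,q]. For instance
  ∂[v_2,v_3,v_4] = [v_3,v_4] − [v_2,v_4] + [v_2,v_3],
  ∂[v_0,v_3,v_5] = [v_3,v_5] − [v_0,v_5] + [v_0,v_3].
As a 18×12 matrix over Z this has rank 12, with invariant factors (1,1,1,1,1,1,1,1,1,1,1,2).

Computing H_k = (kernel of ∂_k) / (image of ∂_{k+1}):

  H_0: rank C_0 − rank ∂_1 = 7 − 6 = 1, and the invariant factors of ∂_1 are all 1, so H_0 = Z.
  H_1: rank ker ∂_1 − rank ∂_2 = (18 − 6) − 12 = 0, and ∂_2 has invariant factor 2 > 1, so H_1 = Z_2.
  H_2: rank ker ∂_2 − rank ∂_3 = (12 − 12) − 0 = 0, and there is no ∂_3, so H_2 = 0.

(K is a triangulation of the real projective plane RP^2.)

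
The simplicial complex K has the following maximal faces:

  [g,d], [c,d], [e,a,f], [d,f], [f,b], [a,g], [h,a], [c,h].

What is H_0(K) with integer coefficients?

We work with the vertex ordering a < b < c < d < e < f < g < h. The simplices of K, each written with vertices in increasing order, are:

  0-simplices (8): a, b, c, d, e, f, g, h
  1-simplices (10): ae, af, ag, ah, bf, cd, ch, df, dg, ef
  2-simplices (1): aef

Hence C_0 ≅ Z^8, C_1 ≅ Z^10, C_2 ≅ Z^1.

Boundary ∂_1: C_1 → C_0 sends each edge [p,q] (with p < q) to q − p. For instance
  ∂ch = h − c.
This gives a 8×10 integer matrix of rank 7; reducing to Smith normal form yields diagonal entries (1,1,1,1,1,1,1).

Boundary ∂_2: C_2 → C_1 acts by ∂[p,q,r] = [q,r] − [p,r] + [p,q]. For instance
  ∂aef = ef − af + ae.
The resulting 10×1 matrix has rank 1, and its Smith normal form has invariant factors (1).

Now H_k = ker ∂_k / im ∂_{k+1}, so:

  H_0: rank C_0 − rank ∂_1 = 8 − 7 = 1, and the invariant factors of ∂_1 are all 1, so H_0 ≅ Z.

H_0 ≅ Z.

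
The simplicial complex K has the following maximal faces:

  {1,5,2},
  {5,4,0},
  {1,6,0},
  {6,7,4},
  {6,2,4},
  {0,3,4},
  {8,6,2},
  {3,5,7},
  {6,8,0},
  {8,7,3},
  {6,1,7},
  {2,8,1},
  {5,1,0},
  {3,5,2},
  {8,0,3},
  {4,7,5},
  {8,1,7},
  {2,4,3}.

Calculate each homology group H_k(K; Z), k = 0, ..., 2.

Order the vertices as 0 < 1 < 2 < 3 < 4 < 5 < 6 < 7 < 8. Listing each simplex with vertices in this order, K has dimension 2 with simplices:

  0-simplices (9): [0], [1], [2], [3], [4], [5], [6], [7], [8]
  1-simplices (27): (27 of them)
  2-simplices (18): [0,1,5], [0,1,6], [0,3,4], [0,3,8], [0,4,5], [0,6,8], [1,2,5], [1,2,8], [1,6,7], [1,7,8], [2,3,4], [2,3,5], [2,4,6], [2,6,8], [3,5,7], [3,7,8], [4,5,7], [4,6,7]

giving chain groups C_0 ≅ Z^9, C_1 ≅ Z^27, C_2 ≅ Z^18.

Boundary ∂_1: C_1 → C_0 is given by ∂[p,q] = [q] − [p]. For instance
  ∂[4,6] = [6] − [4].
As a 9×27 matrix over Z this has rank 8, with invariant factors (1,1,1,1,1,1,1,1).

The boundary map ∂_2: C_2 → C_1 maps a triangle to the signed sum of its edges. For instance
  ∂[4,6,7] = [6,7] − [4,7] + [4,6],
  ∂[0,1,6] = [1,6] − [0,6] + [0,1].
As a 27×18 matrix over Z this has rank 18, with invariant factors (1,1,1,1,1,1,1,1,1,1,1,1,1,1,1,1,1,2).

Now H_k = ker ∂_k / im ∂_{k+1}, so:

  H_0: rank C_0 − rank ∂_1 = 9 − 8 = 1, and the invariant factors of ∂_1 are all 1, so H_0 = Z.
  H_1: rank ker ∂_1 − rank ∂_2 = (27 − 8) − 18 = 1, and ∂_2 has invariant factor 2 > 1, so H_1 = Z ⊕ Z/2.
  H_2: rank ker ∂_2 − rank ∂_3 = (18 − 18) − 0 = 0, and there is no ∂_3, so H_2 = 0.

(K is a triangulation of the Klein bottle.)

H_0 = Z,  H_1 = Z ⊕ Z/2,  H_2 = 0.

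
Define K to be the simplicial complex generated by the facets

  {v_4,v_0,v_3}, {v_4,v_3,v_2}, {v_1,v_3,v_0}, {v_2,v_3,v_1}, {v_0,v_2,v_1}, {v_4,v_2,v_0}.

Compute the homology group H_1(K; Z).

H_1 ≅ 0.

We work with the vertex ordering v_0 < v_1 < v_2 < v_3 < v_4. The simplices of K, each written with vertices in increasing order, are:

  0-simplices (5): [v_0], [v_1], [v_2], [v_3], [v_4]
  1-simplices (9): [v_0,v_1], [v_0,v_2], [v_0,v_3], [v_0,v_4], [v_1,v_2], [v_1,v_3], [v_2,v_3], [v_2,v_4], [v_3,v_4]
  2-simplices (6): [v_0,v_1,v_2], [v_0,v_1,v_3], [v_0,v_2,v_4], [v_0,v_3,v_4], [v_1,v_2,v_3], [v_2,v_3,v_4]

Hence C_0 ≅ Z^5, C_1 ≅ Z^9, C_2 ≅ Z^6.

∂_1: C_1 → C_0 sends each edge [p,q] (with p < q) to q − p.
As a 5×9 matrix over Z this has rank 4, with invariant factors (1,1,1,1).

∂_2: C_2 → C_1 acts by ∂[p,q,r] = [q,r] − [p,r] + [p,q]. For instance
  ∂[v_0,v_1,v_3] = [v_1,v_3] − [v_0,v_3] + [v_0,v_1],
  ∂[v_0,v_3,v_4] = [v_3,v_4] − [v_0,v_4] + [v_0,v_3].
The resulting 9×6 matrix has rank 5, and its Smith normal form has invariant factors (1,1,1,1,1).

Reading off H_k = ker ∂_k / im ∂_{k+1}:

  H_1: rank ker ∂_1 − rank ∂_2 = (9 − 4) − 5 = 0, and the invariant factors of ∂_2 are all 1, so H_1 = 0.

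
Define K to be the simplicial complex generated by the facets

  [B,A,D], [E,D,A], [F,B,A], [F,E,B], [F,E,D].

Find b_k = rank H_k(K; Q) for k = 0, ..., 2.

We work with the vertex ordering A < B < D < E < F. The simplices of K, each written with vertices in increasing order, are:

  0-simplices (5): A, B, D, E, F
  1-simplices (10): AB, AD, AE, AF, BD, BE, BF, DE, DF, EF
  2-simplices (5): ABD, ABF, ADE, BEF, DEF

giving chain groups C_0 ≅ Z^5, C_1 ≅ Z^10, C_2 ≅ Z^5.

Boundary ∂_1: C_1 → C_0 maps an edge to its endpoints' difference, ∂[p,q] = q − p.
The resulting 5×10 matrix has rank 4, and its Smith normal form has invariant factors (1,1,1,1).

Boundary ∂_2: C_2 → C_1 sends each 2-simplex [p,q,r] to [q,r] − [p,r] + [p,q]. For instance
  ∂DEF = EF − DF + DE,
  ∂BEF = EF − BF + BE.
The 10×5 boundary matrix has rank 5 and Smith normal form diag(1,1,1,1,1).

From H_k ≅ ker(∂_k) / im(∂_{k+1}) we obtain:

  H_0: rank C_0 − rank ∂_1 = 5 − 4 = 1, and the invariant factors of ∂_1 are all 1, so H_0 = Z.
  H_1: rank ker ∂_1 − rank ∂_2 = (10 − 4) − 5 = 1, and the invariant factors of ∂_2 are all 1, so H_1 = Z.
  H_2: rank ker ∂_2 − rank ∂_3 = (5 − 5) − 0 = 0, and there is no ∂_3, so H_2 = 0.

Hence the Betti numbers are b_0 = 1, b_1 = 1, b_2 = 0.

b_0 = 1, b_1 = 1, b_2 = 0.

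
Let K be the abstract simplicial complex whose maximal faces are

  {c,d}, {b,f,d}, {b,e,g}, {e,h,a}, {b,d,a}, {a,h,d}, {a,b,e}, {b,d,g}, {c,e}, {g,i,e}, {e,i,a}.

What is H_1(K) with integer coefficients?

We work with the vertex ordering a < b < c < d < e < f < g < h < i. The simplices of K, each written with vertices in increasing order, are:

  0-simplices (9): a, b, c, d, e, f, g, h, i
  1-simplices (18): ab, ad, ae, ah, ai, bd, be, bf, bg, cd, ce, df, dg, dh, eg, eh, ei, gi
  2-simplices (9): abd, abe, adh, aeh, aei, bdf, bdg, beg, egi

so the chain groups are C_0 ≅ Z^9, C_1 ≅ Z^18, C_2 ≅ Z^9.

The boundary map ∂_1: C_1 → C_0 is given by ∂[p,q] = [q] − [p]. For instance
  ∂eg = g − e.
The resulting 9×18 matrix has rank 8, and its Smith normal form has invariant factors (1,1,1,1,1,1,1,1).

∂_2: C_2 → C_1 maps a triangle to the signed sum of its edges. For instance
  ∂aeh = eh − ah + ae,
  ∂egi = gi − ei + eg.
The resulting 18×9 matrix has rank 9, and its Smith normal form has invariant factors (1,1,1,1,1,1,1,1,1).

Reading off H_k = ker ∂_k / im ∂_{k+1}:

  H_1: rank ker ∂_1 − rank ∂_2 = (18 − 8) − 9 = 1, and the invariant factors of ∂_2 are all 1, so H_1 ≅ Z.

H_1 ≅ Z.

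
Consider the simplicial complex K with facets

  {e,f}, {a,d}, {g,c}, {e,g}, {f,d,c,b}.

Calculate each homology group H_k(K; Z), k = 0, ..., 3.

H_0 ≅ Z,  H_1 ≅ Z,  H_2 = 0,  H_3 = 0.

We work with the vertex ordering a < b < c < d < e < f < g. The simplices of K, each written with vertices in increasing order, are:

  0-simplices (7): a, b, c, d, e, f, g
  1-simplices (10): ad, bc, bd, bf, cd, cf, cg, df, ef, eg
  2-simplices (4): bcd, bcf, bdf, cdf
  3-simplices (1): bcdf

Hence C_0 ≅ Z^7, C_1 ≅ Z^10, C_2 ≅ Z^4, C_3 ≅ Z^1.

Boundary ∂_1: C_1 → C_0 maps an edge to its endpoints' difference, ∂[p,q] = q − p.
The resulting 7×10 matrix has rank 6, and its Smith normal form has invariant factors (1,1,1,1,1,1).

The boundary map ∂_2: C_2 → C_1 acts by ∂[p,q,r] = [q,r] − [p,r] + [p,q]. For instance
  ∂cdf = df − cf + cd,
  ∂bcd = cd − bd + bc.
The resulting 10×4 matrix has rank 3, and its Smith normal form has invariant factors (1,1,1).

∂_3: C_3 → C_2 sends each 3-simplex σ to the alternating sum Σ_i (−1)^i (σ with its i-th vertex removed). For instance
  ∂bcdf = cdf − bdf + bcf − bcd.
The resulting 4×1 matrix has rank 1, and its Smith normal form has invariant factors (1).

From H_k ≅ ker(∂_k) / im(∂_{k+1}) we obtain:

  H_0: rank C_0 − rank ∂_1 = 7 − 6 = 1, and the invariant factors of ∂_1 are all 1, so H_0 ≅ Z.
  H_1: rank ker ∂_1 − rank ∂_2 = (10 − 6) − 3 = 1, and the invariant factors of ∂_2 are all 1, so H_1 ≅ Z.
  H_2: rank ker ∂_2 − rank ∂_3 = (4 − 3) − 1 = 0, and the invariant factors of ∂_3 are all 1, so H_2 ≅ 0.
  H_3: rank ker ∂_3 − rank ∂_4 = (1 − 1) − 0 = 0, and there is no ∂_4, so H_3 ≅ 0.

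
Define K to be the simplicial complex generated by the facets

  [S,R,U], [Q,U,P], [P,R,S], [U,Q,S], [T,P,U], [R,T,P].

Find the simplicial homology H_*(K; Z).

H_0 ≅ Z,  H_1 ≅ Z,  H_2 = 0.

Fix the vertex order P < Q < R < S < T < U and write every simplex with vertices in increasing order. Then dim K = 2 and the simplices of K are:

  0-simplices (6): P, Q, R, S, T, U
  1-simplices (12): PQ, PR, PS, PT, PU, QS, QU, RS, RT, RU, SU, TU
  2-simplices (6): PQU, PRS, PRT, PTU, QSU, RSU

Hence C_0 ≅ Z^6, C_1 ≅ Z^12, C_2 ≅ Z^6.

∂_1: C_1 → C_0 sends each edge [p,q] (with p < q) to q − p.
The 6×12 boundary matrix has rank 5 and Smith normal form diag(1,1,1,1,1).

The boundary map ∂_2: C_2 → C_1 maps a triangle to the signed sum of its edges. For instance
  ∂PRT = RT − PT + PR,
  ∂PTU = TU − PU + PT.
As a 12×6 matrix over Z this has rank 6, with invariant factors (1,1,1,1,1,1).

Computing H_k = (kernel of ∂_k) / (image of ∂_{k+1}):

  H_0: rank C_0 − rank ∂_1 = 6 − 5 = 1, and the invariant factors of ∂_1 are all 1, so H_0 = Z.
  H_1: rank ker ∂_1 − rank ∂_2 = (12 − 5) − 6 = 1, and the invariant factors of ∂_2 are all 1, so H_1 = Z.
  H_2: rank ker ∂_2 − rank ∂_3 = (6 − 6) − 0 = 0, and there is no ∂_3, so H_2 = 0.

As a check, the Euler characteristic is 6 − 12 + 6 = 0, which agrees with 1 − 1 + 0 = 0.
(K is a triangulation of the cylinder S^1 x I.)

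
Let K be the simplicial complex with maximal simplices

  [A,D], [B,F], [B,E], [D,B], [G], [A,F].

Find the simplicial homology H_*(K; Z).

Fix the vertex order A < B < D < E < F < G and write every simplex with vertices in increasing order. Then dim K = 1 and the simplices of K are:

  0-simplices (6): A, B, D, E, F, G
  1-simplices (5): AD, AF, BD, BE, BF

so the chain groups are C_0 ≅ Z^6, C_1 ≅ Z^5.

Boundary ∂_1: C_1 → C_0 maps an edge to its endpoints' difference, ∂[p,q] = q − p.
The 6×5 boundary matrix has rank 4 and Smith normal form diag(1,1,1,1).

From H_k ≅ ker(∂_k) / im(∂_{k+1}) we obtain:

  H_0: rank C_0 − rank ∂_1 = 6 − 4 = 2, and the invariant factors of ∂_1 are all 1, so H_0 = Z^2.
  H_1: rank ker ∂_1 − rank ∂_2 = (5 − 4) − 0 = 1, and there is no ∂_2, so H_1 = Z.

As a check, the Euler characteristic is 6 − 5 = 1, which agrees with 2 − 1 = 1.

H_0 = Z^2,  H_1 = Z.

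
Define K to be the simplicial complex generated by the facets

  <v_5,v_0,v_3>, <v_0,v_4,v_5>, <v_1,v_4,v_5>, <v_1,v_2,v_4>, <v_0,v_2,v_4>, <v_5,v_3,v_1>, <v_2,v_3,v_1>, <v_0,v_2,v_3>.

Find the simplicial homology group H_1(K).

H_1 ≅ 0.

Order the vertices as v_0 < v_1 < v_2 < v_3 < v_4 < v_5. Listing each simplex with vertices in this order, K has dimension 2 with simplices:

  0-simplices (6): [v_0], [v_1], [v_2], [v_3], [v_4], [v_5]
  1-simplices (12): [v_0,v_2], [v_0,v_3], [v_0,v_4], [v_0,v_5], [v_1,v_2], [v_1,v_3], [v_1,v_4], [v_1,v_5], [v_2,v_3], [v_2,v_4], [v_3,v_5], [v_4,v_5]
  2-simplices (8): [v_0,v_2,v_3], [v_0,v_2,v_4], [v_0,v_3,v_5], [v_0,v_4,v_5], [v_1,v_2,v_3], [v_1,v_2,v_4], [v_1,v_3,v_5], [v_1,v_4,v_5]

so the chain groups are C_0 ≅ Z^6, C_1 ≅ Z^12, C_2 ≅ Z^8.

∂_1: C_1 → C_0 is given by ∂[p,q] = [q] − [p]. For instance
  ∂[v_3,v_5] = [v_5] − [v_3].
As a 6×12 matrix over Z this has rank 5, with invariant factors (1,1,1,1,1).

The boundary map ∂_2: C_2 → C_1 sends each 2-simplex [p,q,r] to [q,r] − [p,r] + [p,q]. For instance
  ∂[v_0,v_4,v_5] = [v_4,v_5] − [v_0,v_5] + [v_0,v_4],
  ∂[v_0,v_3,v_5] = [v_3,v_5] − [v_0,v_5] + [v_0,v_3].
The resulting 12×8 matrix has rank 7, and its Smith normal form has invariant factors (1,1,1,1,1,1,1).

From H_k ≅ ker(∂_k) / im(∂_{k+1}) we obtain:

  H_1: rank ker ∂_1 − rank ∂_2 = (12 − 5) − 7 = 0, and the invariant factors of ∂_2 are all 1, so H_1 ≅ 0.

(K is a triangulation of the 2-sphere S^2.)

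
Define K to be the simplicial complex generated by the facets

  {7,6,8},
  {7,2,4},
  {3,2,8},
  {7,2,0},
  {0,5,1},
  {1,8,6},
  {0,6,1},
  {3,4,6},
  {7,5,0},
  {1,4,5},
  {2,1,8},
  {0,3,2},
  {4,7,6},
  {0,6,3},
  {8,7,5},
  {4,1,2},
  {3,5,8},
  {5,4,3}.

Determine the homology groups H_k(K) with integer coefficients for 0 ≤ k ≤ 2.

Take the total order 0 < 1 < 2 < 3 < 4 < 5 < 6 < 7 < 8 on the vertex set. Then K (dimension 2) consists of the simplices:

  0-simplices (9): [0], [1], [2], [3], [4], [5], [6], [7], [8]
  1-simplices (27): (27 of them)
  2-simplices (18): [0,1,5], [0,1,6], [0,2,3], [0,2,7], [0,3,6], [0,5,7], [1,2,4], [1,2,8], [1,4,5], [1,6,8], [2,3,8], [2,4,7], [3,4,5], [3,4,6], [3,5,8], [4,6,7], [5,7,8], [6,7,8]

giving chain groups C_0 ≅ Z^9, C_1 ≅ Z^27, C_2 ≅ Z^18.

∂_1: C_1 → C_0 is given by ∂[p,q] = [q] − [p]. For instance
  ∂[1,8] = [8] − [1].
The 9×27 boundary matrix has rank 8 and Smith normal form diag(1,1,1,1,1,1,1,1).

∂_2: C_2 → C_1 maps a triangle to the signed sum of its edges. For instance
  ∂[0,5,7] = [5,7] − [0,7] + [0,5],
  ∂[2,3,8] = [3,8] − [2,8] + [2,3].
The 27×18 boundary matrix has rank 17 and Smith normal form diag(1,1,1,1,1,1,1,1,1,1,1,1,1,1,1,1,1).

Reading off H_k = ker ∂_k / im ∂_{k+1}:

  H_0: rank C_0 − rank ∂_1 = 9 − 8 = 1, and the invariant factors of ∂_1 are all 1, so H_0 ≅ Z.
  H_1: rank ker ∂_1 − rank ∂_2 = (27 − 8) − 17 = 2, and the invariant factors of ∂_2 are all 1, so H_1 ≅ Z^2.
  H_2: rank ker ∂_2 − rank ∂_3 = (18 − 17) − 0 = 1, and there is no ∂_3, so H_2 ≅ Z.

H_0 ≅ Z,  H_1 ≅ Z^2,  H_2 ≅ Z.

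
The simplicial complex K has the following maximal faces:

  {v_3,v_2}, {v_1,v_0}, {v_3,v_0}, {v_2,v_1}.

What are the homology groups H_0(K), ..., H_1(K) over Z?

H_0 ≅ Z,  H_1 ≅ Z.

Fix the vertex order v_0 < v_1 < v_2 < v_3 and write every simplex with vertices in increasing order. Then dim K = 1 and the simplices of K are:

  0-simplices (4): [v_0], [v_1], [v_2], [v_3]
  1-simplices (4): [v_0,v_1], [v_0,v_3], [v_1,v_2], [v_2,v_3]

so the chain groups are C_0 ≅ Z^4, C_1 ≅ Z^4.

∂_1: C_1 → C_0 maps an edge to its endpoints' difference, ∂[p,q] = q − p.
The 4×4 boundary matrix has rank 3 and Smith normal form diag(1,1,1).

From H_k ≅ ker(∂_k) / im(∂_{k+1}) we obtain:

  H_0: rank C_0 − rank ∂_1 = 4 − 3 = 1, and the invariant factors of ∂_1 are all 1, so H_0 = Z.
  H_1: rank ker ∂_1 − rank ∂_2 = (4 − 3) − 0 = 1, and there is no ∂_2, so H_1 = Z.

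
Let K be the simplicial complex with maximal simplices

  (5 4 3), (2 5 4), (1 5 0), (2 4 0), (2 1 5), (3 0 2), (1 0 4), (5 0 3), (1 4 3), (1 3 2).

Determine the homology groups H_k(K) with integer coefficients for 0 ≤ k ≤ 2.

We work with the vertex ordering 0 < 1 < 2 < 3 < 4 < 5. The simplices of K, each written with vertices in increasing order, are:

  0-simplices (6): [0], [1], [2], [3], [4], [5]
  1-simplices (15): [0,1], [0,2], [0,3], [0,4], [0,5], [1,2], [1,3], [1,4], [1,5], [2,3], [2,4], [2,5], [3,4], [3,5], [4,5]
  2-simplices (10): [0,1,4], [0,1,5], [0,2,3], [0,2,4], [0,3,5], [1,2,3], [1,2,5], [1,3,4], [2,4,5], [3,4,5]

Hence C_0 ≅ Z^6, C_1 ≅ Z^15, C_2 ≅ Z^10.

Boundary ∂_1: C_1 → C_0 is given by ∂[p,q] = [q] − [p]. For instance
  ∂[0,4] = [4] − [0].
The 6×15 boundary matrix has rank 5 and Smith normal form diag(1,1,1,1,1).

The boundary map ∂_2: C_2 → C_1 maps a triangle to the signed sum of its edges. For instance
  ∂[2,4,5] = [4,5] − [2,5] + [2,4],
  ∂[0,1,5] = [1,5] − [0,5] + [0,1].
The resulting 15×10 matrix has rank 10, and its Smith normal form has invariant factors (1,1,1,1,1,1,1,1,1,2).

Computing H_k = (kernel of ∂_k) / (image of ∂_{k+1}):

  H_0: rank C_0 − rank ∂_1 = 6 − 5 = 1, and the invariant factors of ∂_1 are all 1, so H_0 = Z.
  H_1: rank ker ∂_1 − rank ∂_2 = (15 − 5) − 10 = 0, and ∂_2 has invariant factor 2 > 1, so H_1 = Z/2.
  H_2: rank ker ∂_2 − rank ∂_3 = (10 − 10) − 0 = 0, and there is no ∂_3, so H_2 = 0.

(K is a triangulation of the real projective plane RP^2.)

H_0 = Z,  H_1 = Z/2,  H_2 = 0.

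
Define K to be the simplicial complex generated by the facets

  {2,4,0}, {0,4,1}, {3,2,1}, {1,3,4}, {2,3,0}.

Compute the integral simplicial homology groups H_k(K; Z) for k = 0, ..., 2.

K has 5 vertices, 10 edges, 5 triangles.
rank ∂_0 = 0, rank ∂_1 = 4 ⇒ b_0 = 5 − 0 − 4 = 1; all invariant factors of ∂_1 are 1 so no torsion. So H_0 = Z.
rank ∂_1 = 4, rank ∂_2 = 5 ⇒ b_1 = 10 − 4 − 5 = 1; all invariant factors of ∂_2 are 1 so no torsion. So H_1 = Z.
rank ∂_2 = 5, rank ∂_3 = 0 ⇒ b_2 = 5 − 5 − 0 = 0. So H_2 = 0.

H_0 ≅ Z,  H_1 ≅ Z,  H_2 = 0.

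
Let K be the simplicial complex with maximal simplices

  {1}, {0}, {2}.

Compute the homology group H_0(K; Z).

Take the total order 0 < 1 < 2 on the vertex set. Then K (dimension 0) consists of the simplices:

  0-simplices (3): [0], [1], [2]

Hence C_0 ≅ Z^3.

Reading off H_k = ker ∂_k / im ∂_{k+1}:

  H_0: rank C_0 − rank ∂_1 = 3 − 0 = 3, and there is no ∂_1, so H_0 ≅ Z^3.

H_0 ≅ Z^3.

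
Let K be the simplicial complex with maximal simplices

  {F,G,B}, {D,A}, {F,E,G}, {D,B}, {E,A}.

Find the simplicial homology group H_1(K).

Fix the vertex order A < B < D < E < F < G and write every simplex with vertices in increasing order. Then dim K = 2 and the simplices of K are:

  0-simplices (6): A, B, D, E, F, G
  1-simplices (8): AD, AE, BD, BF, BG, EF, EG, FG
  2-simplices (2): BFG, EFG

so the chain groups are C_0 ≅ Z^6, C_1 ≅ Z^8, C_2 ≅ Z^2.

The boundary map ∂_1: C_1 → C_0 sends each edge [p,q] (with p < q) to q − p.
This gives a 6×8 integer matrix of rank 5; reducing to Smith normal form yields diagonal entries (1,1,1,1,1).

The boundary map ∂_2: C_2 → C_1 sends each 2-simplex [p,q,r] to [q,r] − [p,r] + [p,q]. For instance
  ∂BFG = FG − BG + BF,
  ∂EFG = FG − EG + EF.
The 8×2 boundary matrix has rank 2 and Smith normal form diag(1,1).

Computing H_k = (kernel of ∂_k) / (image of ∂_{k+1}):

  H_1: rank ker ∂_1 − rank ∂_2 = (8 − 5) − 2 = 1, and the invariant factors of ∂_2 are all 1, so H_1 = Z.

H_1 ≅ Z.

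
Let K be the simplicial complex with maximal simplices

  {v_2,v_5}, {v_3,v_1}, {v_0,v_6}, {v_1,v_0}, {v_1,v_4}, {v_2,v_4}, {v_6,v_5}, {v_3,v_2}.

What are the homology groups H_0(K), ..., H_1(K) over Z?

H_0 = Z,  H_1 = Z^2.

Fix the vertex order v_0 < v_1 < v_2 < v_3 < v_4 < v_5 < v_6 and write every simplex with vertices in increasing order. Then dim K = 1 and the simplices of K are:

  0-simplices (7): [v_0], [v_1], [v_2], [v_3], [v_4], [v_5], [v_6]
  1-simplices (8): [v_0,v_1], [v_0,v_6], [v_1,v_3], [v_1,v_4], [v_2,v_3], [v_2,v_4], [v_2,v_5], [v_5,v_6]

Hence C_0 ≅ Z^7, C_1 ≅ Z^8.

∂_1: C_1 → C_0 sends each edge [p,q] (with p < q) to q − p. For instance
  ∂[v_2,v_5] = [v_5] − [v_2].
The 7×8 boundary matrix has rank 6 and Smith normal form diag(1,1,1,1,1,1).

Computing H_k = (kernel of ∂_k) / (image of ∂_{k+1}):

  H_0: rank C_0 − rank ∂_1 = 7 − 6 = 1, and the invariant factors of ∂_1 are all 1, so H_0 = Z.
  H_1: rank ker ∂_1 − rank ∂_2 = (8 − 6) − 0 = 2, and there is no ∂_2, so H_1 = Z^2.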